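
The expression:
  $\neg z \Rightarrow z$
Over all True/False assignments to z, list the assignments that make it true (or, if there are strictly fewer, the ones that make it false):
is true only for:
  z=True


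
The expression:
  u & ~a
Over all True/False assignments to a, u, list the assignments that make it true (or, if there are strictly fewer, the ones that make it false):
is true only for:
  a=False, u=True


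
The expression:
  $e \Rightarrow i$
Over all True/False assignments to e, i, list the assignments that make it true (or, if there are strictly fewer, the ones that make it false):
is false only for:
  e=True, i=False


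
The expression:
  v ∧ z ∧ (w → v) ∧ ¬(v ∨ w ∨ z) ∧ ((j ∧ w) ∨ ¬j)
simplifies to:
False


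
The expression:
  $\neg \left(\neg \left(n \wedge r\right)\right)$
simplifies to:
$n \wedge r$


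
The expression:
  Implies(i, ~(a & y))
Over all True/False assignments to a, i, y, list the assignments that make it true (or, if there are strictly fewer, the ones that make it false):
is false only for:
  a=True, i=True, y=True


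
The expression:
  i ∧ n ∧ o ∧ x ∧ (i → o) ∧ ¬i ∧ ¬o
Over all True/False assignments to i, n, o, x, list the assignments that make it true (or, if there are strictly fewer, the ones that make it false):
is never true.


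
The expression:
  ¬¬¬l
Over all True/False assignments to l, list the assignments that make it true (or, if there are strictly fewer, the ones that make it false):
is true only for:
  l=False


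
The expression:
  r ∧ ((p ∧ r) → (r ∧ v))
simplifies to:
r ∧ (v ∨ ¬p)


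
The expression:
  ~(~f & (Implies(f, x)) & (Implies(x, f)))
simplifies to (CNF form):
f | x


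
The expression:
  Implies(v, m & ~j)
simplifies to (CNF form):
(m | ~v) & (~j | ~v)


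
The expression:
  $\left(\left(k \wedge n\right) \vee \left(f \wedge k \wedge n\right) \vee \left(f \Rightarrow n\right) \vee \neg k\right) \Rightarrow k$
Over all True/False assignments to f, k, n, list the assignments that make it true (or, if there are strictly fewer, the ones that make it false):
is true only for:
  f=False, k=True, n=False;
  f=False, k=True, n=True;
  f=True, k=True, n=False;
  f=True, k=True, n=True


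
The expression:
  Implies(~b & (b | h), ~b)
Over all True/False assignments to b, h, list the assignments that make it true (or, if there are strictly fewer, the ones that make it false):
is always true.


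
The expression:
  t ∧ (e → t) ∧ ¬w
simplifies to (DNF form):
t ∧ ¬w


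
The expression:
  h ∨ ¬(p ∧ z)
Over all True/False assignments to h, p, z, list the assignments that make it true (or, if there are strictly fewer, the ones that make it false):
is false only for:
  h=False, p=True, z=True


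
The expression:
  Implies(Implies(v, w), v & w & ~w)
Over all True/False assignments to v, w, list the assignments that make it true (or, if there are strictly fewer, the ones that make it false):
is true only for:
  v=True, w=False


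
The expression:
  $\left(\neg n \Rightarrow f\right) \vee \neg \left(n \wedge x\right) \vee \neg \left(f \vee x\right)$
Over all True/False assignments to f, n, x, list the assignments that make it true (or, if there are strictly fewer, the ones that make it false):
is always true.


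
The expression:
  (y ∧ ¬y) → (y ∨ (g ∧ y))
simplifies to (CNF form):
True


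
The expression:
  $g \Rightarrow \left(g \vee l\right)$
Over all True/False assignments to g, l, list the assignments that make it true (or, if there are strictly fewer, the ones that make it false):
is always true.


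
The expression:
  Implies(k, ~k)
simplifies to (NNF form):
~k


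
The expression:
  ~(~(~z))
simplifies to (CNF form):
~z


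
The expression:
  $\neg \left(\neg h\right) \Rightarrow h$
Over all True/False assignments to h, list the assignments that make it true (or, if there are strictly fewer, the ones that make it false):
is always true.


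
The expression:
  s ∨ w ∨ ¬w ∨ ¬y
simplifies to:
True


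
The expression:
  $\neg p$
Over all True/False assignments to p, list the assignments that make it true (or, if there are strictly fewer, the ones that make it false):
is true only for:
  p=False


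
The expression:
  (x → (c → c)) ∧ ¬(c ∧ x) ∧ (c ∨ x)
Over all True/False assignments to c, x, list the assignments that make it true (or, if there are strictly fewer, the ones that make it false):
is true only for:
  c=False, x=True;
  c=True, x=False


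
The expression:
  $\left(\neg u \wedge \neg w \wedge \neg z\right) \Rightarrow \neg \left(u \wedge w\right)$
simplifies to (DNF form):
$\text{True}$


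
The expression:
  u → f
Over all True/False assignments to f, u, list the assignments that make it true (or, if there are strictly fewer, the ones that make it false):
is false only for:
  f=False, u=True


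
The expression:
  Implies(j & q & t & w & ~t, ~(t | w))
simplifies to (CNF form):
True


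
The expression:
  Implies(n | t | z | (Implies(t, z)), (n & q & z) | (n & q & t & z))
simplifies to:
n & q & z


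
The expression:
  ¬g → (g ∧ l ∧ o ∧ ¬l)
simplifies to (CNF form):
g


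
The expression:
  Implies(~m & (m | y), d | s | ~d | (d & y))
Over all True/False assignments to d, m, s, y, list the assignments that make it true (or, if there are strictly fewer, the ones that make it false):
is always true.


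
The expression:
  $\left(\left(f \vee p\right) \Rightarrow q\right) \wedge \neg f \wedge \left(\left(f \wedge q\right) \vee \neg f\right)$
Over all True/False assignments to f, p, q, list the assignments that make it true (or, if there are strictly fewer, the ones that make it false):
is true only for:
  f=False, p=False, q=False;
  f=False, p=False, q=True;
  f=False, p=True, q=True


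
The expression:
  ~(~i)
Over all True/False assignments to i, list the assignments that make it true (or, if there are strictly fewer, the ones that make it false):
is true only for:
  i=True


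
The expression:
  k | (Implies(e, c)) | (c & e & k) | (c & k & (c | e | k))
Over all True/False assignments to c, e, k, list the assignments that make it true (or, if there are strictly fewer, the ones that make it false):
is false only for:
  c=False, e=True, k=False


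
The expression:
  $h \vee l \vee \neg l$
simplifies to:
$\text{True}$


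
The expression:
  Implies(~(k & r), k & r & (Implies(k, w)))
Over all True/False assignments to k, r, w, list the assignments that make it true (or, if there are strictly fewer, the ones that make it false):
is true only for:
  k=True, r=True, w=False;
  k=True, r=True, w=True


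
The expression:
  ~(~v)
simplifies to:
v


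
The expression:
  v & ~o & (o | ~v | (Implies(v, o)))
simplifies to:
False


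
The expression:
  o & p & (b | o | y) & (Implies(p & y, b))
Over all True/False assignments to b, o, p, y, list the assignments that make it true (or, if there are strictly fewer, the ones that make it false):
is true only for:
  b=False, o=True, p=True, y=False;
  b=True, o=True, p=True, y=False;
  b=True, o=True, p=True, y=True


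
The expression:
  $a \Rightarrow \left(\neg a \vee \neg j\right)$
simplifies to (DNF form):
$\neg a \vee \neg j$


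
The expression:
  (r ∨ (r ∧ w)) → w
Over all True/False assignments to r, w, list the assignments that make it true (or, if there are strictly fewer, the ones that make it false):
is false only for:
  r=True, w=False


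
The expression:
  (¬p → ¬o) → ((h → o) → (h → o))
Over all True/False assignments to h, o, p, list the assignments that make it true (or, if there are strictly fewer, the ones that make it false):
is always true.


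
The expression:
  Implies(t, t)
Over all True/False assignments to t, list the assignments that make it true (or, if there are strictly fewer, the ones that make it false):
is always true.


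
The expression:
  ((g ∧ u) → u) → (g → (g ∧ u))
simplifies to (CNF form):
u ∨ ¬g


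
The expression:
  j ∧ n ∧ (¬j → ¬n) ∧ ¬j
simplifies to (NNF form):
False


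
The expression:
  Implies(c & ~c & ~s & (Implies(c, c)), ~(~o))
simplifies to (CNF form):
True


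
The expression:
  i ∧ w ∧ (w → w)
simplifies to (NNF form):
i ∧ w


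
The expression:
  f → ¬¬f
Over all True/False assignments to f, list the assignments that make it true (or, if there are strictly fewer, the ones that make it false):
is always true.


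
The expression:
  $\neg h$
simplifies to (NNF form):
$\neg h$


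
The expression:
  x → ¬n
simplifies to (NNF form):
¬n ∨ ¬x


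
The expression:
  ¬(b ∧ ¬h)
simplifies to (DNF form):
h ∨ ¬b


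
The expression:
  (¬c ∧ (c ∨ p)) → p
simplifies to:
True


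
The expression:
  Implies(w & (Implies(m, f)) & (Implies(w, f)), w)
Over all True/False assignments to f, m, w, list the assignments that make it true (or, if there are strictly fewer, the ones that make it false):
is always true.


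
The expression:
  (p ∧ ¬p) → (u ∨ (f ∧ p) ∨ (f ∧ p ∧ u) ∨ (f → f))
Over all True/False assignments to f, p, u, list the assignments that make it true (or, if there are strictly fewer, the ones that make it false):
is always true.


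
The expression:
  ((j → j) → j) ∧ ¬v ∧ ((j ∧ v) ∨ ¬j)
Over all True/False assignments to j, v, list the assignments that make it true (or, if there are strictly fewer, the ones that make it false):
is never true.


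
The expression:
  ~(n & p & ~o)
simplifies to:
o | ~n | ~p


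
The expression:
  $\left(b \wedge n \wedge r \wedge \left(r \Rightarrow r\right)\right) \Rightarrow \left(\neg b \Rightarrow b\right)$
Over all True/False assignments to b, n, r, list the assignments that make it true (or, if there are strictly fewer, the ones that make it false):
is always true.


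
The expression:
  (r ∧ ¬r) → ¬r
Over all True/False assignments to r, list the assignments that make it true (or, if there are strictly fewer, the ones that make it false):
is always true.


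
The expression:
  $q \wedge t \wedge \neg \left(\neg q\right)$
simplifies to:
$q \wedge t$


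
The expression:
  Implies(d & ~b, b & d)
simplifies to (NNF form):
b | ~d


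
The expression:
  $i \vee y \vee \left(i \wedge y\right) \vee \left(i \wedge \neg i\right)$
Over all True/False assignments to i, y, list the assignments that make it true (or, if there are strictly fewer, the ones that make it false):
is false only for:
  i=False, y=False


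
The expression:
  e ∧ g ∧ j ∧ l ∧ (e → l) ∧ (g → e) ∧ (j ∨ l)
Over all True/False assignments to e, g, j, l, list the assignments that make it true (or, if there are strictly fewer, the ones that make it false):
is true only for:
  e=True, g=True, j=True, l=True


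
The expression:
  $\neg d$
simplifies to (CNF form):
$\neg d$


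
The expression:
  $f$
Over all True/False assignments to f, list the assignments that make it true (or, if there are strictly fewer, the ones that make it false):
is true only for:
  f=True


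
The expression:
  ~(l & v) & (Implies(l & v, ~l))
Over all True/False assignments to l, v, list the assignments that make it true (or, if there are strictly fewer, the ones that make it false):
is false only for:
  l=True, v=True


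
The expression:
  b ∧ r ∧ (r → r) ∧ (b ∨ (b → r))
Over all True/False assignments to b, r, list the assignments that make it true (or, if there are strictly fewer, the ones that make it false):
is true only for:
  b=True, r=True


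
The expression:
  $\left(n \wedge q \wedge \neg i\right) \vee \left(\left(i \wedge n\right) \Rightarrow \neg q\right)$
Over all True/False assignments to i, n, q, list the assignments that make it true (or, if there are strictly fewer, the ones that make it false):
is false only for:
  i=True, n=True, q=True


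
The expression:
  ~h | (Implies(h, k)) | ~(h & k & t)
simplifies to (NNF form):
True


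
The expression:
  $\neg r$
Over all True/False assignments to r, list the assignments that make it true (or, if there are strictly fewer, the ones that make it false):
is true only for:
  r=False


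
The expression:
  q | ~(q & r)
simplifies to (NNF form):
True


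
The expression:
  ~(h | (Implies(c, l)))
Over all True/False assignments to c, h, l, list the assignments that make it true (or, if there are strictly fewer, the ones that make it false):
is true only for:
  c=True, h=False, l=False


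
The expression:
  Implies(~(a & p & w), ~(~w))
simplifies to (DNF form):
w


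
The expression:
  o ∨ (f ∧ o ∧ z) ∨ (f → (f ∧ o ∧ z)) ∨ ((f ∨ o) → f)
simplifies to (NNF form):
True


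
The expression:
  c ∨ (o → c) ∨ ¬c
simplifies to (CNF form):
True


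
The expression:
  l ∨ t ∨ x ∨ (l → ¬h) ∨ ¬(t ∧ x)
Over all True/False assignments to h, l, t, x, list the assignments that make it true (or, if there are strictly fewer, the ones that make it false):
is always true.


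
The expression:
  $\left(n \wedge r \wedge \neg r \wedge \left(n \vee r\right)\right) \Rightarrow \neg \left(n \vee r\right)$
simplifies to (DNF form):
$\text{True}$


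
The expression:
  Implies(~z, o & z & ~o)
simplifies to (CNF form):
z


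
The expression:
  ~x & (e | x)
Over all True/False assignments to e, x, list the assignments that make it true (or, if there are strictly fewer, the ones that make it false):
is true only for:
  e=True, x=False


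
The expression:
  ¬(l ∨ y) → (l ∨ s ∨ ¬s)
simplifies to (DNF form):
True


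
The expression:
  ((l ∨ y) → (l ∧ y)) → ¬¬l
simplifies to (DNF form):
l ∨ y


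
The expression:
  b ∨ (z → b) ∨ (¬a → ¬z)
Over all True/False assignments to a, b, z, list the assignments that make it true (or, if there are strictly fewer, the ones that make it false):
is false only for:
  a=False, b=False, z=True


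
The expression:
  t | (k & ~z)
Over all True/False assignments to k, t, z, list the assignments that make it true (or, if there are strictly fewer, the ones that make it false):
is false only for:
  k=False, t=False, z=False;
  k=False, t=False, z=True;
  k=True, t=False, z=True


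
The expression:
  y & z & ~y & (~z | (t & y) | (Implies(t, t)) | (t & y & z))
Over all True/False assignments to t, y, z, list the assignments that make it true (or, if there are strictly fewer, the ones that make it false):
is never true.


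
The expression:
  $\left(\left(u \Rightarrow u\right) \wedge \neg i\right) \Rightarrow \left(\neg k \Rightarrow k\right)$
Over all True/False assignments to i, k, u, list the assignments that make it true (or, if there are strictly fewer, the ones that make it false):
is false only for:
  i=False, k=False, u=False;
  i=False, k=False, u=True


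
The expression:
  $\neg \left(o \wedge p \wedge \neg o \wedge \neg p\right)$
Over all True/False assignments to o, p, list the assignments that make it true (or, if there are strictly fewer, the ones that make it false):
is always true.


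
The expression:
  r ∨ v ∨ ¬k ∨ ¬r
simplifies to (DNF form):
True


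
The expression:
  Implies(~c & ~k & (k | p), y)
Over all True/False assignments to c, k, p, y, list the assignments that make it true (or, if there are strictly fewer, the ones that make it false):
is false only for:
  c=False, k=False, p=True, y=False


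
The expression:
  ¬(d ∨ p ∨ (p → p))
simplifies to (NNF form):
False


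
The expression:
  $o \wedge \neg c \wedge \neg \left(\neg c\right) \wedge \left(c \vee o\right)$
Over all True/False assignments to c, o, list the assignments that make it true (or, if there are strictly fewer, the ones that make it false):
is never true.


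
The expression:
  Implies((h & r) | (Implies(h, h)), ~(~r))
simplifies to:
r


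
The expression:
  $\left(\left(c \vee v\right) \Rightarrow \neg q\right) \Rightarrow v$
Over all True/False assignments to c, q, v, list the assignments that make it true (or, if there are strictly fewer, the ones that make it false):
is false only for:
  c=False, q=False, v=False;
  c=False, q=True, v=False;
  c=True, q=False, v=False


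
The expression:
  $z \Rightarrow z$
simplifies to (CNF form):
$\text{True}$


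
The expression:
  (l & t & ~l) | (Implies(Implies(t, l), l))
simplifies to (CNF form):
l | t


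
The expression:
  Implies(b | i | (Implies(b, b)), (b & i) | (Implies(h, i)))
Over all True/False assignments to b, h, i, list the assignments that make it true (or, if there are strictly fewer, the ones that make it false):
is false only for:
  b=False, h=True, i=False;
  b=True, h=True, i=False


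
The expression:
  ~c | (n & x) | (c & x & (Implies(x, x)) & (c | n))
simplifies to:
x | ~c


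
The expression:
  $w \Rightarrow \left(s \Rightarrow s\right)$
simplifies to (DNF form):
$\text{True}$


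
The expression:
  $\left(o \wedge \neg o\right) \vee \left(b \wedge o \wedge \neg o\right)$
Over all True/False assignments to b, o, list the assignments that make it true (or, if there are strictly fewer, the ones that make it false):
is never true.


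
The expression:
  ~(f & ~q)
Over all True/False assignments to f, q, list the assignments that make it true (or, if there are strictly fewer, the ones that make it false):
is false only for:
  f=True, q=False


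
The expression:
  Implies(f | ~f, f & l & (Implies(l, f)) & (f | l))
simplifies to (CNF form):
f & l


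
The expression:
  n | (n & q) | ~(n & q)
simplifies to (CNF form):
True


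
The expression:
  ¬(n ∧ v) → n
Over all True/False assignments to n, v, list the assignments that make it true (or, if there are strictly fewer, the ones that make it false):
is true only for:
  n=True, v=False;
  n=True, v=True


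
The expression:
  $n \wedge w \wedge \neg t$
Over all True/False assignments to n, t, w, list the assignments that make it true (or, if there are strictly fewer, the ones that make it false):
is true only for:
  n=True, t=False, w=True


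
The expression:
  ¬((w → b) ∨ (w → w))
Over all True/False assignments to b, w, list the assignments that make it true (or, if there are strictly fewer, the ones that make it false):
is never true.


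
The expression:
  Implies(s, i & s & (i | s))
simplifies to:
i | ~s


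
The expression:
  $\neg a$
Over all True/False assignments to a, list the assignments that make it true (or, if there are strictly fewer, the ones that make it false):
is true only for:
  a=False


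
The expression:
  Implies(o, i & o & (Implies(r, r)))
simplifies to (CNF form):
i | ~o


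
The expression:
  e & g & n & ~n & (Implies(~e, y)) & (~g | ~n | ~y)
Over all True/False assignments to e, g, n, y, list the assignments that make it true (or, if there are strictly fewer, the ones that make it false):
is never true.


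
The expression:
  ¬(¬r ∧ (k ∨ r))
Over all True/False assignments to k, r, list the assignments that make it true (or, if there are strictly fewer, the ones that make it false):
is false only for:
  k=True, r=False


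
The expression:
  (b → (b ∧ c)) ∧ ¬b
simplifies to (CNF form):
¬b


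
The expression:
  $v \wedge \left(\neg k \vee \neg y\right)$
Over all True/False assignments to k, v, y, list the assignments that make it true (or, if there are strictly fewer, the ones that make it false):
is true only for:
  k=False, v=True, y=False;
  k=False, v=True, y=True;
  k=True, v=True, y=False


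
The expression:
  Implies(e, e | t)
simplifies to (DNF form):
True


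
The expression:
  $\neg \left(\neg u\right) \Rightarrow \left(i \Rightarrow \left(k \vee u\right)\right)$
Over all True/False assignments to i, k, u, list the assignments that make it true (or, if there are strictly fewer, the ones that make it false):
is always true.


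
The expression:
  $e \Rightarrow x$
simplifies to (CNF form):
$x \vee \neg e$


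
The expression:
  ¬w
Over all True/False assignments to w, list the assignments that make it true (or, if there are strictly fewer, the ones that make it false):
is true only for:
  w=False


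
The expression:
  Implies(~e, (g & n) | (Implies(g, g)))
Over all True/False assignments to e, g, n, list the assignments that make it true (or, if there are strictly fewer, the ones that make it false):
is always true.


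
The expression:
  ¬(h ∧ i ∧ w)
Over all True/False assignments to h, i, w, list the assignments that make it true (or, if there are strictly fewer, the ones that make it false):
is false only for:
  h=True, i=True, w=True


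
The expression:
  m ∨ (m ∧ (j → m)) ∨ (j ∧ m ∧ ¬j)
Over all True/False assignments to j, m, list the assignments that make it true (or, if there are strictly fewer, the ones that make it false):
is true only for:
  j=False, m=True;
  j=True, m=True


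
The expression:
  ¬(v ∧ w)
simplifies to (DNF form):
¬v ∨ ¬w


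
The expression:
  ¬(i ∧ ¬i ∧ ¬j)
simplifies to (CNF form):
True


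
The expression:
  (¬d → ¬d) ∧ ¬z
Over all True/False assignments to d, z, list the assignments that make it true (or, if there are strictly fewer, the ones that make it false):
is true only for:
  d=False, z=False;
  d=True, z=False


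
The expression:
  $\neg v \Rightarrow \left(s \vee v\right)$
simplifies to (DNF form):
$s \vee v$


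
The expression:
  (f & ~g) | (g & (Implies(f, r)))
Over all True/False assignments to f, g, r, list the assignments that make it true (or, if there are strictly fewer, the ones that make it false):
is false only for:
  f=False, g=False, r=False;
  f=False, g=False, r=True;
  f=True, g=True, r=False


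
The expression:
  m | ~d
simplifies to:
m | ~d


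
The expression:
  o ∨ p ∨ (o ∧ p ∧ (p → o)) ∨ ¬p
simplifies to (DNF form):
True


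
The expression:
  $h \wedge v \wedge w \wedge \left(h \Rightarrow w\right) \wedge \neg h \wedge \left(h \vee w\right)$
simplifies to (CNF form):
$\text{False}$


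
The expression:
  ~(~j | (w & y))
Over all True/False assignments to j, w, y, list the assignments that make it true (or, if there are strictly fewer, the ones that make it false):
is true only for:
  j=True, w=False, y=False;
  j=True, w=False, y=True;
  j=True, w=True, y=False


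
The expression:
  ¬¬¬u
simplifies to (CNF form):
¬u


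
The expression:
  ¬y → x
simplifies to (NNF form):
x ∨ y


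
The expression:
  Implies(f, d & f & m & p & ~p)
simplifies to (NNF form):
~f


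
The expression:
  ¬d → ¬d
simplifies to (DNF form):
True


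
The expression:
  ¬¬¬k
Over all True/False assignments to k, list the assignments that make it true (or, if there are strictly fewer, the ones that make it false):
is true only for:
  k=False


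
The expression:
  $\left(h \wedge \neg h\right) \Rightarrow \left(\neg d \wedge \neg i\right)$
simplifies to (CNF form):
$\text{True}$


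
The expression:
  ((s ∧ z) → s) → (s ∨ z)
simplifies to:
s ∨ z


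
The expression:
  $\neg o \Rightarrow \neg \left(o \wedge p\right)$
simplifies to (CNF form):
$\text{True}$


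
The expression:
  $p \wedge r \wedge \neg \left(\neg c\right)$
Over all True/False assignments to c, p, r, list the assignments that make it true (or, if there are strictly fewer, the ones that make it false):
is true only for:
  c=True, p=True, r=True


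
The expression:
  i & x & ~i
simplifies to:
False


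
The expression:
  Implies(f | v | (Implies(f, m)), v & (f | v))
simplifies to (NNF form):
v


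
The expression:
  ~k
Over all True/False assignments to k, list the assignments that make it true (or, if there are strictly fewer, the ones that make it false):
is true only for:
  k=False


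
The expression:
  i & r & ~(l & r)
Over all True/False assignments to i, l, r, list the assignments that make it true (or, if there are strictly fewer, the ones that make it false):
is true only for:
  i=True, l=False, r=True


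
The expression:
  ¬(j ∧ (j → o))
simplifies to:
¬j ∨ ¬o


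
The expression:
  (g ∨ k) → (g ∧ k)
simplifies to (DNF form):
(g ∧ k) ∨ (¬g ∧ ¬k)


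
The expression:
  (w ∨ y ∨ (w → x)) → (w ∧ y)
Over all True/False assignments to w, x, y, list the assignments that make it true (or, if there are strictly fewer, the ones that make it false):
is true only for:
  w=True, x=False, y=True;
  w=True, x=True, y=True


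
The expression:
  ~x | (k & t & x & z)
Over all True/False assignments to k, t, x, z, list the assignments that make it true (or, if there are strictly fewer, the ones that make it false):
is false only for:
  k=False, t=False, x=True, z=False;
  k=False, t=False, x=True, z=True;
  k=False, t=True, x=True, z=False;
  k=False, t=True, x=True, z=True;
  k=True, t=False, x=True, z=False;
  k=True, t=False, x=True, z=True;
  k=True, t=True, x=True, z=False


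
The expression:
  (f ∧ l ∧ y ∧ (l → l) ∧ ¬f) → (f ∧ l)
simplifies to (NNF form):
True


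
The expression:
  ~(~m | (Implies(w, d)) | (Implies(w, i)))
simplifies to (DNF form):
m & w & ~d & ~i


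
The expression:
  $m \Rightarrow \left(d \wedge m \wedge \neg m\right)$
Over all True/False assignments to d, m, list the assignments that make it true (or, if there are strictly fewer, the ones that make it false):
is true only for:
  d=False, m=False;
  d=True, m=False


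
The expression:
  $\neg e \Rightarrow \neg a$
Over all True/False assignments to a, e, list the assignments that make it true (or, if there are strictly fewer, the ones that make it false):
is false only for:
  a=True, e=False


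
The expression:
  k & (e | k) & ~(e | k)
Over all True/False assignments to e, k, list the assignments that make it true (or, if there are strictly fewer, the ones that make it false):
is never true.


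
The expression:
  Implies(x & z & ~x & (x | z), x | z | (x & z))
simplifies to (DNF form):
True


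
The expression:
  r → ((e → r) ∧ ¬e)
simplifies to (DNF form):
¬e ∨ ¬r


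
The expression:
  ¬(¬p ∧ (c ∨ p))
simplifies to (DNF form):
p ∨ ¬c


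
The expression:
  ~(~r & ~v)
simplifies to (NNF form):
r | v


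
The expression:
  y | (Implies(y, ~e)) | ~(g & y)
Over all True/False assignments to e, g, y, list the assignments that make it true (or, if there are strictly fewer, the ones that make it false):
is always true.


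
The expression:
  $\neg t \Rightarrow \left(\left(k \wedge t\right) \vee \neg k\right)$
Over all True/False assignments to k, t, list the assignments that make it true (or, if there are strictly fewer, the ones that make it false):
is false only for:
  k=True, t=False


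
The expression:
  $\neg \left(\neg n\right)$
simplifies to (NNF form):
$n$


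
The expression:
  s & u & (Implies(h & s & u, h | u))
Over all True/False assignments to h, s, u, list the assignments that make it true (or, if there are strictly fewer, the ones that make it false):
is true only for:
  h=False, s=True, u=True;
  h=True, s=True, u=True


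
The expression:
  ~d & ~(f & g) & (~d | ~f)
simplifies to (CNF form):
~d & (~f | ~g)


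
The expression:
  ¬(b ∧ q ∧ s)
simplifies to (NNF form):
¬b ∨ ¬q ∨ ¬s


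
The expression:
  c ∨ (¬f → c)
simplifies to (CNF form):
c ∨ f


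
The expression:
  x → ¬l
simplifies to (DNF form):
¬l ∨ ¬x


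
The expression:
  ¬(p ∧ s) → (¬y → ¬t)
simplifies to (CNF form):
(p ∨ y ∨ ¬t) ∧ (s ∨ y ∨ ¬t)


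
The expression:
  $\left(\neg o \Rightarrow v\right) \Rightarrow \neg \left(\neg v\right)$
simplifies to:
$v \vee \neg o$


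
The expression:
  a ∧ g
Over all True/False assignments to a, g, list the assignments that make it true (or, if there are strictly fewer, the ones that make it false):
is true only for:
  a=True, g=True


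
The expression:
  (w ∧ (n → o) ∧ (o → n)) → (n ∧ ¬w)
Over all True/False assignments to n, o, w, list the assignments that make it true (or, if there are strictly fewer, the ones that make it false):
is false only for:
  n=False, o=False, w=True;
  n=True, o=True, w=True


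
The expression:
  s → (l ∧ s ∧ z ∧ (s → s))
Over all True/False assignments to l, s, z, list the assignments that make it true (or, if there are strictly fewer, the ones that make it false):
is false only for:
  l=False, s=True, z=False;
  l=False, s=True, z=True;
  l=True, s=True, z=False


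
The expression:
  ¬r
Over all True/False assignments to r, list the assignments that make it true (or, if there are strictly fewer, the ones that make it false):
is true only for:
  r=False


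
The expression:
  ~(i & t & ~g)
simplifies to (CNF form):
g | ~i | ~t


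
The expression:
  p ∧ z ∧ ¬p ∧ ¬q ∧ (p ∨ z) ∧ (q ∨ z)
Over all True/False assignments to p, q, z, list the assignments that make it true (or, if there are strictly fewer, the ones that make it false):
is never true.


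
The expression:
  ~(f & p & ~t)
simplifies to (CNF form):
t | ~f | ~p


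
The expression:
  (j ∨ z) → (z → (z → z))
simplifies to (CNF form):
True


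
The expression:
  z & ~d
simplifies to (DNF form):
z & ~d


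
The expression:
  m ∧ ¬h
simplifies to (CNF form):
m ∧ ¬h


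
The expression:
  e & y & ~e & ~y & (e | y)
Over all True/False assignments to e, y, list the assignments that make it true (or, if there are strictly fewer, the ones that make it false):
is never true.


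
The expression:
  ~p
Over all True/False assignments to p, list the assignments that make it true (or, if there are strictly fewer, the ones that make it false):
is true only for:
  p=False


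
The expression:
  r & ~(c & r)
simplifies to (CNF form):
r & ~c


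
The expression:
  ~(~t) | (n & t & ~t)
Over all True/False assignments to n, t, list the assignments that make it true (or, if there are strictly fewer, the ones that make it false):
is true only for:
  n=False, t=True;
  n=True, t=True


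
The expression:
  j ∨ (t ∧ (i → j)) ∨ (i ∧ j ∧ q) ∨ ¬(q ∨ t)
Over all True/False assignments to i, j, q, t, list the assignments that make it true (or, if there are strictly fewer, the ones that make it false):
is false only for:
  i=False, j=False, q=True, t=False;
  i=True, j=False, q=False, t=True;
  i=True, j=False, q=True, t=False;
  i=True, j=False, q=True, t=True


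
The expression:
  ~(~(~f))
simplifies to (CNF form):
~f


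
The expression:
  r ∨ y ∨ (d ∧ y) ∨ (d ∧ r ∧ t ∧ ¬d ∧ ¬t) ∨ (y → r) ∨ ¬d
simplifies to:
True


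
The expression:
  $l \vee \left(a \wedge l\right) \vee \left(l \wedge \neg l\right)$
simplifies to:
$l$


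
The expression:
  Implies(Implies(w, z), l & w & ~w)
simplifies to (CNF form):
w & ~z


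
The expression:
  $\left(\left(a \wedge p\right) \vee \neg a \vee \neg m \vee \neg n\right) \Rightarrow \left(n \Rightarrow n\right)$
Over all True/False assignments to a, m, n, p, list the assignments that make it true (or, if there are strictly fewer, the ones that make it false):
is always true.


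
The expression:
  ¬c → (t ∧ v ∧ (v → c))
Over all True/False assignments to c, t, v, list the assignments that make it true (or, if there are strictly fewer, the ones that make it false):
is true only for:
  c=True, t=False, v=False;
  c=True, t=False, v=True;
  c=True, t=True, v=False;
  c=True, t=True, v=True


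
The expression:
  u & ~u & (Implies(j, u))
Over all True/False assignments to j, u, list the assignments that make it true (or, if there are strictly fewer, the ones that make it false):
is never true.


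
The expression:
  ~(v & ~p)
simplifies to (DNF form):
p | ~v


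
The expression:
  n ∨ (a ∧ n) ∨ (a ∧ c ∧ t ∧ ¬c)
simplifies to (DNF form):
n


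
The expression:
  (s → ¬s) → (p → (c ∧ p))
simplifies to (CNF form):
c ∨ s ∨ ¬p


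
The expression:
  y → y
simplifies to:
True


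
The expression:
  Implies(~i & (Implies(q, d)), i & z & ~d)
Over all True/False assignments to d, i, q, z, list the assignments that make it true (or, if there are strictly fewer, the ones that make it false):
is false only for:
  d=False, i=False, q=False, z=False;
  d=False, i=False, q=False, z=True;
  d=True, i=False, q=False, z=False;
  d=True, i=False, q=False, z=True;
  d=True, i=False, q=True, z=False;
  d=True, i=False, q=True, z=True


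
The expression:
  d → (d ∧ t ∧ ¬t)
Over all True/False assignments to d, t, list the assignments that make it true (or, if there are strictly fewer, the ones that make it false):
is true only for:
  d=False, t=False;
  d=False, t=True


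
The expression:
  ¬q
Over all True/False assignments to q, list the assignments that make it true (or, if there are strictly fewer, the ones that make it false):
is true only for:
  q=False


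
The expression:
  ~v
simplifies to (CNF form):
~v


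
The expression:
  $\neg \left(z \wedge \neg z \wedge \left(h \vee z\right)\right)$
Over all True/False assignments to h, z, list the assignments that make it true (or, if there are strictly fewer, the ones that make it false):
is always true.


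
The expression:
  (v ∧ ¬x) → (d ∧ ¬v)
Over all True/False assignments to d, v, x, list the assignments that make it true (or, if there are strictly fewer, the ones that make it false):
is false only for:
  d=False, v=True, x=False;
  d=True, v=True, x=False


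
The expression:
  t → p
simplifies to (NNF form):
p ∨ ¬t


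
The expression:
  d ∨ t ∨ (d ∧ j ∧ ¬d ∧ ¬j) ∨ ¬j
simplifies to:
d ∨ t ∨ ¬j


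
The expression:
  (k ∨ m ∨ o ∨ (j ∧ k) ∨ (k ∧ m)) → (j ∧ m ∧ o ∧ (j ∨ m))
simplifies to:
(j ∧ m ∧ o) ∨ (¬k ∧ ¬m ∧ ¬o)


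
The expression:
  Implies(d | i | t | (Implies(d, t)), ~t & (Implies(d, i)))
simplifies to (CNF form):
~t & (i | ~d)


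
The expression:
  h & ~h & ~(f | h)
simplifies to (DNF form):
False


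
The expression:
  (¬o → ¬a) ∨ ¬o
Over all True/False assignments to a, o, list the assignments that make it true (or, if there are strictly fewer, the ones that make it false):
is always true.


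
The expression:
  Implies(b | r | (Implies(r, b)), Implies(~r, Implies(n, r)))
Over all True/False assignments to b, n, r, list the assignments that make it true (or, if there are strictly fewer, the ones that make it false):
is false only for:
  b=False, n=True, r=False;
  b=True, n=True, r=False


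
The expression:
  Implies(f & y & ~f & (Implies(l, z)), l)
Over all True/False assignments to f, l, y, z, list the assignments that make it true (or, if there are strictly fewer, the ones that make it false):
is always true.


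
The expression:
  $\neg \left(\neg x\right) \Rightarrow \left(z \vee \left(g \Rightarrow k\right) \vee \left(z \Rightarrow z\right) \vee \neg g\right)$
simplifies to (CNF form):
$\text{True}$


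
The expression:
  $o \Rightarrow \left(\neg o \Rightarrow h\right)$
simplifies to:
$\text{True}$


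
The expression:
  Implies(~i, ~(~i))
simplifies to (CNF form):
i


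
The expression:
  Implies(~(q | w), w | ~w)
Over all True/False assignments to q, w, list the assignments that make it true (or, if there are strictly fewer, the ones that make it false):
is always true.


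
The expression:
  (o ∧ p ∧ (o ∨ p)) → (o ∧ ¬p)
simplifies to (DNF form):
¬o ∨ ¬p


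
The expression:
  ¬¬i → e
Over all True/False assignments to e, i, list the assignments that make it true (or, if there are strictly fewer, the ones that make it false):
is false only for:
  e=False, i=True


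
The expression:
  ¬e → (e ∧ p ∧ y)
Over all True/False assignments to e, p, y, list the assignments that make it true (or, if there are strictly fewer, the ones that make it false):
is true only for:
  e=True, p=False, y=False;
  e=True, p=False, y=True;
  e=True, p=True, y=False;
  e=True, p=True, y=True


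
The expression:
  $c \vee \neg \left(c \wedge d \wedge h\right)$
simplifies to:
$\text{True}$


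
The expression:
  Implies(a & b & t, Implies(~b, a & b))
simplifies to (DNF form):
True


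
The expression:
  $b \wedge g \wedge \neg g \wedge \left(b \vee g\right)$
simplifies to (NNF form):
$\text{False}$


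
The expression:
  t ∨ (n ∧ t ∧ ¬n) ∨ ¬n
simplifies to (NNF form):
t ∨ ¬n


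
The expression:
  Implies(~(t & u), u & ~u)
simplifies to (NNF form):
t & u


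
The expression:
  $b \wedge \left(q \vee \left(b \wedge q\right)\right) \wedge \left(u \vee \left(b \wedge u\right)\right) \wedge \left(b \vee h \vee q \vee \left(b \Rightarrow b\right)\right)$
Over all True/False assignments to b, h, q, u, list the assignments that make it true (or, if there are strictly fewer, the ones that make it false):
is true only for:
  b=True, h=False, q=True, u=True;
  b=True, h=True, q=True, u=True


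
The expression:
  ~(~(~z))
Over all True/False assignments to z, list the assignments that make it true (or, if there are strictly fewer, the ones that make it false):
is true only for:
  z=False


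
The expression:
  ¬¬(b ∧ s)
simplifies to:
b ∧ s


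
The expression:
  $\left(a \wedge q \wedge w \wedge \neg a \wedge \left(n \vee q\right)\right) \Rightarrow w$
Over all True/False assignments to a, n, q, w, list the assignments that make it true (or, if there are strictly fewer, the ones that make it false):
is always true.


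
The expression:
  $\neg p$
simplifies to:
$\neg p$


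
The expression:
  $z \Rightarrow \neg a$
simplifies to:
$\neg a \vee \neg z$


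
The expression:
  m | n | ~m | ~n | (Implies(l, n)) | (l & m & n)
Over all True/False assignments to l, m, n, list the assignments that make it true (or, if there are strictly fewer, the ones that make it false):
is always true.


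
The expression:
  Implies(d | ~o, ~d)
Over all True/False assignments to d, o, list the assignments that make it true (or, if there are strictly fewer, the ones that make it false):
is true only for:
  d=False, o=False;
  d=False, o=True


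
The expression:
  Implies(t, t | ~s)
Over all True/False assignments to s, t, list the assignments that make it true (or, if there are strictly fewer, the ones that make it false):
is always true.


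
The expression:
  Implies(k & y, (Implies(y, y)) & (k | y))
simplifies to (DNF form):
True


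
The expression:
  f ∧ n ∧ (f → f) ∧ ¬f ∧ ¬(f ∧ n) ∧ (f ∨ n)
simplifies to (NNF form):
False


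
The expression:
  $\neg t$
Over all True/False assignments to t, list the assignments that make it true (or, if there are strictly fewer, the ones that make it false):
is true only for:
  t=False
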